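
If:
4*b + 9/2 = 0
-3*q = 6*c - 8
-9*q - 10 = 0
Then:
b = -9/8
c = 17/9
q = -10/9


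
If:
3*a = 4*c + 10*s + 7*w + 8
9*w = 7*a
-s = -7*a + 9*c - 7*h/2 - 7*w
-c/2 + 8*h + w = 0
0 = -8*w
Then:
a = 0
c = 128/1341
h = 8/1341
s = -1124/1341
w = 0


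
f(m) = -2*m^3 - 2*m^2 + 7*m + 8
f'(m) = -6*m^2 - 4*m + 7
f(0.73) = 11.27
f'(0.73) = 0.88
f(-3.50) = 44.75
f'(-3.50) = -52.50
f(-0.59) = 3.58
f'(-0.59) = 7.27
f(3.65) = -90.35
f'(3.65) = -87.54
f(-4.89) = 159.81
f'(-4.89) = -116.91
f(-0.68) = 2.94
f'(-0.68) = 6.95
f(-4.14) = 86.66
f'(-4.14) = -79.28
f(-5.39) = 225.35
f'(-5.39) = -145.75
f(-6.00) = 326.00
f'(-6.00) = -185.00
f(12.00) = -3652.00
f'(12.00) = -905.00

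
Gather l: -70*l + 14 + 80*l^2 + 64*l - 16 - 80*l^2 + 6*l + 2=0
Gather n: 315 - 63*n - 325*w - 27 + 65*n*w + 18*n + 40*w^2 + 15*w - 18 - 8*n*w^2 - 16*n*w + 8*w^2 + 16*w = n*(-8*w^2 + 49*w - 45) + 48*w^2 - 294*w + 270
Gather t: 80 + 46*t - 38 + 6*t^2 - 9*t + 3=6*t^2 + 37*t + 45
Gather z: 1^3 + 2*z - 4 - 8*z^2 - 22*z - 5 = -8*z^2 - 20*z - 8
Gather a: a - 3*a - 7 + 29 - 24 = -2*a - 2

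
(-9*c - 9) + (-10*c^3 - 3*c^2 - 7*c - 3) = -10*c^3 - 3*c^2 - 16*c - 12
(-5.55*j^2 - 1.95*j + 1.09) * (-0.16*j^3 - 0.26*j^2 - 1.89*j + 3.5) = 0.888*j^5 + 1.755*j^4 + 10.8221*j^3 - 16.0229*j^2 - 8.8851*j + 3.815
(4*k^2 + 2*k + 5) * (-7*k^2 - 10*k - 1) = -28*k^4 - 54*k^3 - 59*k^2 - 52*k - 5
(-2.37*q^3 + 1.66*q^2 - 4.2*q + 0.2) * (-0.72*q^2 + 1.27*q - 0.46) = 1.7064*q^5 - 4.2051*q^4 + 6.2224*q^3 - 6.2416*q^2 + 2.186*q - 0.092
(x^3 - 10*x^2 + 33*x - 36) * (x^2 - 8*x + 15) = x^5 - 18*x^4 + 128*x^3 - 450*x^2 + 783*x - 540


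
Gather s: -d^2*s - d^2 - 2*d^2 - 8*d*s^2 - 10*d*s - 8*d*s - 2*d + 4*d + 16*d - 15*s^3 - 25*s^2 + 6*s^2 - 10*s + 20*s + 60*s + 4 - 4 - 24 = -3*d^2 + 18*d - 15*s^3 + s^2*(-8*d - 19) + s*(-d^2 - 18*d + 70) - 24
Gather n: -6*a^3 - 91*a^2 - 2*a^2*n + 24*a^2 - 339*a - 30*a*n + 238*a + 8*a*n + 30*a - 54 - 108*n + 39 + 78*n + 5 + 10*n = -6*a^3 - 67*a^2 - 71*a + n*(-2*a^2 - 22*a - 20) - 10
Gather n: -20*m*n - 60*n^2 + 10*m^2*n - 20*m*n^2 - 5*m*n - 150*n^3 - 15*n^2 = -150*n^3 + n^2*(-20*m - 75) + n*(10*m^2 - 25*m)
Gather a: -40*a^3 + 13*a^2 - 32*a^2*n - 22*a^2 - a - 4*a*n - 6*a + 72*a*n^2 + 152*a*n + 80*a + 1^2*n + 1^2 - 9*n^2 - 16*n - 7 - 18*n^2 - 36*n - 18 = -40*a^3 + a^2*(-32*n - 9) + a*(72*n^2 + 148*n + 73) - 27*n^2 - 51*n - 24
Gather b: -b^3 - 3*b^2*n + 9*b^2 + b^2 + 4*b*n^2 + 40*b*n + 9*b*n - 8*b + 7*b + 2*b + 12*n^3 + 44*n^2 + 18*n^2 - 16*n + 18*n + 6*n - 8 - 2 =-b^3 + b^2*(10 - 3*n) + b*(4*n^2 + 49*n + 1) + 12*n^3 + 62*n^2 + 8*n - 10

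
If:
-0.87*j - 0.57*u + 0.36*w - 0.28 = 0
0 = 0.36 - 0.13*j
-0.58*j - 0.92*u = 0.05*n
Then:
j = 2.77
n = 54.6871794871795 - 11.6210526315789*w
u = 0.631578947368421*w - 4.71794871794872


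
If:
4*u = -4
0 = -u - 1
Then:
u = -1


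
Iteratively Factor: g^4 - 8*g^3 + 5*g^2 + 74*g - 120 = (g - 2)*(g^3 - 6*g^2 - 7*g + 60) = (g - 5)*(g - 2)*(g^2 - g - 12) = (g - 5)*(g - 2)*(g + 3)*(g - 4)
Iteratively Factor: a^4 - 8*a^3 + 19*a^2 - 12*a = (a)*(a^3 - 8*a^2 + 19*a - 12) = a*(a - 3)*(a^2 - 5*a + 4) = a*(a - 3)*(a - 1)*(a - 4)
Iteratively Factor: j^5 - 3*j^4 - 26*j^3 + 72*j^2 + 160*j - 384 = (j - 4)*(j^4 + j^3 - 22*j^2 - 16*j + 96) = (j - 4)*(j - 2)*(j^3 + 3*j^2 - 16*j - 48) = (j - 4)^2*(j - 2)*(j^2 + 7*j + 12) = (j - 4)^2*(j - 2)*(j + 4)*(j + 3)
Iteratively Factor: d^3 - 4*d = (d)*(d^2 - 4) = d*(d + 2)*(d - 2)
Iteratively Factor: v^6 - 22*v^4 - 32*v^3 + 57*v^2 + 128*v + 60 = (v - 5)*(v^5 + 5*v^4 + 3*v^3 - 17*v^2 - 28*v - 12) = (v - 5)*(v - 2)*(v^4 + 7*v^3 + 17*v^2 + 17*v + 6) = (v - 5)*(v - 2)*(v + 1)*(v^3 + 6*v^2 + 11*v + 6) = (v - 5)*(v - 2)*(v + 1)*(v + 2)*(v^2 + 4*v + 3) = (v - 5)*(v - 2)*(v + 1)^2*(v + 2)*(v + 3)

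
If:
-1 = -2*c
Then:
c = 1/2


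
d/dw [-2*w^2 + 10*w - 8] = 10 - 4*w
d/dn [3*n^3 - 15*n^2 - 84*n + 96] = 9*n^2 - 30*n - 84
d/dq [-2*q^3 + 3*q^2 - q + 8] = -6*q^2 + 6*q - 1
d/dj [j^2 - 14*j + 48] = 2*j - 14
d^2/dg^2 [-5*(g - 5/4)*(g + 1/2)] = -10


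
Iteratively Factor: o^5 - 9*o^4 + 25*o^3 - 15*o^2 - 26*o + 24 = (o + 1)*(o^4 - 10*o^3 + 35*o^2 - 50*o + 24) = (o - 3)*(o + 1)*(o^3 - 7*o^2 + 14*o - 8) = (o - 3)*(o - 1)*(o + 1)*(o^2 - 6*o + 8) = (o - 3)*(o - 2)*(o - 1)*(o + 1)*(o - 4)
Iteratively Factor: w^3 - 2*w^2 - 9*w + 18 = (w - 3)*(w^2 + w - 6) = (w - 3)*(w + 3)*(w - 2)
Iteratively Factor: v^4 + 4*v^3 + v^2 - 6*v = (v)*(v^3 + 4*v^2 + v - 6) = v*(v + 2)*(v^2 + 2*v - 3) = v*(v - 1)*(v + 2)*(v + 3)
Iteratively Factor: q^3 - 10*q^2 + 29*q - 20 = (q - 1)*(q^2 - 9*q + 20) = (q - 4)*(q - 1)*(q - 5)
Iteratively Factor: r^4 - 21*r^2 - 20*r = (r - 5)*(r^3 + 5*r^2 + 4*r) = r*(r - 5)*(r^2 + 5*r + 4) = r*(r - 5)*(r + 4)*(r + 1)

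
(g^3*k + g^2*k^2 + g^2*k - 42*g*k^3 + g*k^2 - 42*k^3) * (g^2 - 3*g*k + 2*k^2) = g^5*k - 2*g^4*k^2 + g^4*k - 43*g^3*k^3 - 2*g^3*k^2 + 128*g^2*k^4 - 43*g^2*k^3 - 84*g*k^5 + 128*g*k^4 - 84*k^5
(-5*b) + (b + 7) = 7 - 4*b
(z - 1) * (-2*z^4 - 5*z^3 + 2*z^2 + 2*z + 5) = -2*z^5 - 3*z^4 + 7*z^3 + 3*z - 5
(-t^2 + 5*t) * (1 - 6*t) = 6*t^3 - 31*t^2 + 5*t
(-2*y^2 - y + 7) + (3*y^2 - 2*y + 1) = y^2 - 3*y + 8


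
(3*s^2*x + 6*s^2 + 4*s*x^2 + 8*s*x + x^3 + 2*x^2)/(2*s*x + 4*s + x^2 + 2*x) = (3*s^2 + 4*s*x + x^2)/(2*s + x)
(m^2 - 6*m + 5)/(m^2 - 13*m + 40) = (m - 1)/(m - 8)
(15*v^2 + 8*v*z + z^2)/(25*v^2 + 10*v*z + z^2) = (3*v + z)/(5*v + z)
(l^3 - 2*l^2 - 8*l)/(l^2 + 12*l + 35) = l*(l^2 - 2*l - 8)/(l^2 + 12*l + 35)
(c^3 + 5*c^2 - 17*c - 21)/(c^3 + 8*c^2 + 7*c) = (c - 3)/c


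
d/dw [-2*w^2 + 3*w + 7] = 3 - 4*w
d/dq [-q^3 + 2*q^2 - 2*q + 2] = -3*q^2 + 4*q - 2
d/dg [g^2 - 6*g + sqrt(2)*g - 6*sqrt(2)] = 2*g - 6 + sqrt(2)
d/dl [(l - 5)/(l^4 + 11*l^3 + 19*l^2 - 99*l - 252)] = (l^4 + 11*l^3 + 19*l^2 - 99*l - (l - 5)*(4*l^3 + 33*l^2 + 38*l - 99) - 252)/(l^4 + 11*l^3 + 19*l^2 - 99*l - 252)^2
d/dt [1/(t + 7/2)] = -4/(2*t + 7)^2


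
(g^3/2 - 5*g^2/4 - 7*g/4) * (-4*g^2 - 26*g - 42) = -2*g^5 - 8*g^4 + 37*g^3/2 + 98*g^2 + 147*g/2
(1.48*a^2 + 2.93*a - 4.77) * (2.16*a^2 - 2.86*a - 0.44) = 3.1968*a^4 + 2.096*a^3 - 19.3342*a^2 + 12.353*a + 2.0988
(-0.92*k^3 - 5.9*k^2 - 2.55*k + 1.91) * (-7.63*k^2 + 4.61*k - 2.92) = 7.0196*k^5 + 40.7758*k^4 - 5.05610000000001*k^3 - 9.1008*k^2 + 16.2511*k - 5.5772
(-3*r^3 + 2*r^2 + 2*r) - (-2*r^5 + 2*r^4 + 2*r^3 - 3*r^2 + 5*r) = 2*r^5 - 2*r^4 - 5*r^3 + 5*r^2 - 3*r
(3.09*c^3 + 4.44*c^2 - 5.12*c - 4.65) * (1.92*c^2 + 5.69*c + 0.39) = 5.9328*c^5 + 26.1069*c^4 + 16.6383*c^3 - 36.3292*c^2 - 28.4553*c - 1.8135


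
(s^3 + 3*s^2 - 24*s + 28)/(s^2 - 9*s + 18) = (s^3 + 3*s^2 - 24*s + 28)/(s^2 - 9*s + 18)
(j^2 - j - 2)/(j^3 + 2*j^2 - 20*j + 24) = (j + 1)/(j^2 + 4*j - 12)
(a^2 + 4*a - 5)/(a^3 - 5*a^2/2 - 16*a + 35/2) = 2*(a + 5)/(2*a^2 - 3*a - 35)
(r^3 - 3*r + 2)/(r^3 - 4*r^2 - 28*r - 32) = (r^2 - 2*r + 1)/(r^2 - 6*r - 16)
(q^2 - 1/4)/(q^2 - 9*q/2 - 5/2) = (q - 1/2)/(q - 5)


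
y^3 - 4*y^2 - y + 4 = (y - 4)*(y - 1)*(y + 1)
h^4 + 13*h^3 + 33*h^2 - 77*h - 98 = (h - 2)*(h + 1)*(h + 7)^2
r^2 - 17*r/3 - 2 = (r - 6)*(r + 1/3)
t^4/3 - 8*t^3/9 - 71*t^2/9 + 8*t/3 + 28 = (t/3 + 1)*(t - 6)*(t - 2)*(t + 7/3)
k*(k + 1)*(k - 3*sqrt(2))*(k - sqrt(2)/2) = k^4 - 7*sqrt(2)*k^3/2 + k^3 - 7*sqrt(2)*k^2/2 + 3*k^2 + 3*k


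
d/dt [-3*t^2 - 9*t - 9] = -6*t - 9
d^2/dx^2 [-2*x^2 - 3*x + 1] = -4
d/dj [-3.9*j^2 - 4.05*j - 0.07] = -7.8*j - 4.05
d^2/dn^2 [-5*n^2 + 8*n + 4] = -10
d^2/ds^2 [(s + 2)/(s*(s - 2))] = 2*(s^3 + 6*s^2 - 12*s + 8)/(s^3*(s^3 - 6*s^2 + 12*s - 8))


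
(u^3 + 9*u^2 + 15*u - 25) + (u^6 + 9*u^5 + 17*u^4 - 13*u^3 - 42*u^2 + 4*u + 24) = u^6 + 9*u^5 + 17*u^4 - 12*u^3 - 33*u^2 + 19*u - 1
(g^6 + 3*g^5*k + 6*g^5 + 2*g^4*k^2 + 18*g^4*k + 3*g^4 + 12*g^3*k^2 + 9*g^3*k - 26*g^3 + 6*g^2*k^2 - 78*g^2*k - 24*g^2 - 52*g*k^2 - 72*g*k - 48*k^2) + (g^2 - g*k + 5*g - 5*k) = g^6 + 3*g^5*k + 6*g^5 + 2*g^4*k^2 + 18*g^4*k + 3*g^4 + 12*g^3*k^2 + 9*g^3*k - 26*g^3 + 6*g^2*k^2 - 78*g^2*k - 23*g^2 - 52*g*k^2 - 73*g*k + 5*g - 48*k^2 - 5*k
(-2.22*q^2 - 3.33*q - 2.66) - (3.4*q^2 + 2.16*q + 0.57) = -5.62*q^2 - 5.49*q - 3.23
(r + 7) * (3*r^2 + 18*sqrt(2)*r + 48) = 3*r^3 + 21*r^2 + 18*sqrt(2)*r^2 + 48*r + 126*sqrt(2)*r + 336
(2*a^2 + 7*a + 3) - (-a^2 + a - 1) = 3*a^2 + 6*a + 4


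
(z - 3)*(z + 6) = z^2 + 3*z - 18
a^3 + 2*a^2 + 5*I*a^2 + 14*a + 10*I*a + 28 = (a + 2)*(a - 2*I)*(a + 7*I)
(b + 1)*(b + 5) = b^2 + 6*b + 5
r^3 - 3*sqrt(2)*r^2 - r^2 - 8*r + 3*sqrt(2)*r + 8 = (r - 1)*(r - 4*sqrt(2))*(r + sqrt(2))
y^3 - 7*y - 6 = (y - 3)*(y + 1)*(y + 2)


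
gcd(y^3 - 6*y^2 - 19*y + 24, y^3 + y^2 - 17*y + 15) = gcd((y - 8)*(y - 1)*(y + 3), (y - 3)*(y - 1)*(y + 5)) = y - 1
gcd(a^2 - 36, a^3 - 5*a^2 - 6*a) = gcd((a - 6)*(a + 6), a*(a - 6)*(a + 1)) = a - 6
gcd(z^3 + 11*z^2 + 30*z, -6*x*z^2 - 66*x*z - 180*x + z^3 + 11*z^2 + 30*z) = z^2 + 11*z + 30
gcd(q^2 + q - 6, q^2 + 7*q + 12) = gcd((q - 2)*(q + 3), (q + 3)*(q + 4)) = q + 3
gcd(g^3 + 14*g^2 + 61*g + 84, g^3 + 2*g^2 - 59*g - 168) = g^2 + 10*g + 21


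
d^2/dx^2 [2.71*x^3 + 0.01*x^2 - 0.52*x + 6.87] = 16.26*x + 0.02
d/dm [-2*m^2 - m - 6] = -4*m - 1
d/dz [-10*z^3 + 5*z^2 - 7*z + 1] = -30*z^2 + 10*z - 7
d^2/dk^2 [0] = 0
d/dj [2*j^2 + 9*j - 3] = 4*j + 9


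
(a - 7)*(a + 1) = a^2 - 6*a - 7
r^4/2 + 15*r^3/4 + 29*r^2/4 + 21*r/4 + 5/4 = (r/2 + 1/2)*(r + 1/2)*(r + 1)*(r + 5)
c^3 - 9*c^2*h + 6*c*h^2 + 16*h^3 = (c - 8*h)*(c - 2*h)*(c + h)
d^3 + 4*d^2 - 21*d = d*(d - 3)*(d + 7)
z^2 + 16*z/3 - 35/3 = (z - 5/3)*(z + 7)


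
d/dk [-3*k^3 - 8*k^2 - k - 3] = -9*k^2 - 16*k - 1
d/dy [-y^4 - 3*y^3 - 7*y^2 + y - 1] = -4*y^3 - 9*y^2 - 14*y + 1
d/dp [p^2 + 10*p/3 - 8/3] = 2*p + 10/3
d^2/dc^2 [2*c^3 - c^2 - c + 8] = 12*c - 2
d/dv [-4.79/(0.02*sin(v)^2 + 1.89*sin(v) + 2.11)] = (0.1916*sin(v) + 9.0531)*cos(v)/(0.02*sin(v)^2 + 1.89*sin(v) + 2.11)^2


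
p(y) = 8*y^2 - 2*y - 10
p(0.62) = -8.16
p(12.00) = 1118.00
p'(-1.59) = -27.44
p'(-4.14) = -68.24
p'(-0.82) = -15.12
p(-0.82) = -2.98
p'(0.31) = 2.96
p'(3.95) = 61.20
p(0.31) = -9.85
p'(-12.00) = -194.00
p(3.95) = 106.92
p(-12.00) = 1166.00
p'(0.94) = 13.04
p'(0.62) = 7.92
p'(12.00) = 190.00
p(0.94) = -4.81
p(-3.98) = 124.68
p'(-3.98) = -65.68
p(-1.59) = 13.40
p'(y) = 16*y - 2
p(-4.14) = 135.40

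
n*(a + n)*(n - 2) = a*n^2 - 2*a*n + n^3 - 2*n^2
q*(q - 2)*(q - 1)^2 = q^4 - 4*q^3 + 5*q^2 - 2*q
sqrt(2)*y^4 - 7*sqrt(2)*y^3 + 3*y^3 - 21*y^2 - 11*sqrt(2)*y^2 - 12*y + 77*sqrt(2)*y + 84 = (y - 7)*(y - 2*sqrt(2))*(y + 3*sqrt(2))*(sqrt(2)*y + 1)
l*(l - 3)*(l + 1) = l^3 - 2*l^2 - 3*l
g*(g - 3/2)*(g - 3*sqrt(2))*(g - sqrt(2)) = g^4 - 4*sqrt(2)*g^3 - 3*g^3/2 + 6*g^2 + 6*sqrt(2)*g^2 - 9*g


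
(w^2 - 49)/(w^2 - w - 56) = (w - 7)/(w - 8)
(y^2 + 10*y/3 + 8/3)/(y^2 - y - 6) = (y + 4/3)/(y - 3)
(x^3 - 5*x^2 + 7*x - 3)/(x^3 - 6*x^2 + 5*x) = (x^2 - 4*x + 3)/(x*(x - 5))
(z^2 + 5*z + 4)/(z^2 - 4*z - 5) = (z + 4)/(z - 5)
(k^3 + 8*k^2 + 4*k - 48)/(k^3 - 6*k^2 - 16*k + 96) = (k^2 + 4*k - 12)/(k^2 - 10*k + 24)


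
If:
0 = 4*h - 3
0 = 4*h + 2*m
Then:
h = 3/4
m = -3/2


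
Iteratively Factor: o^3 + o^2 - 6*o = (o + 3)*(o^2 - 2*o) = (o - 2)*(o + 3)*(o)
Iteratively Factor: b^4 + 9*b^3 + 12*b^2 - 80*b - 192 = (b + 4)*(b^3 + 5*b^2 - 8*b - 48) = (b + 4)^2*(b^2 + b - 12) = (b - 3)*(b + 4)^2*(b + 4)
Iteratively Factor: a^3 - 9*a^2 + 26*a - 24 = (a - 3)*(a^2 - 6*a + 8) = (a - 4)*(a - 3)*(a - 2)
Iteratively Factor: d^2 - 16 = (d + 4)*(d - 4)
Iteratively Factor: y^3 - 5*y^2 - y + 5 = (y + 1)*(y^2 - 6*y + 5) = (y - 5)*(y + 1)*(y - 1)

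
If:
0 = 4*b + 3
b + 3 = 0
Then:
No Solution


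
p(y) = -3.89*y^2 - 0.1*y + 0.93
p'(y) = -7.78*y - 0.1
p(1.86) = -12.71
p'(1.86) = -14.57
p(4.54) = -79.70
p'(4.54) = -35.42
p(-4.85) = -90.09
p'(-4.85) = 37.63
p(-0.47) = 0.12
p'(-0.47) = 3.56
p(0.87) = -2.10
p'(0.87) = -6.87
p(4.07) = -63.91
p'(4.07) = -31.76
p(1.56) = -8.69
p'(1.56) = -12.24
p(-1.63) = -9.24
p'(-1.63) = 12.58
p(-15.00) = -872.82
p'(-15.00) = 116.60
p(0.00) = 0.93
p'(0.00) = -0.10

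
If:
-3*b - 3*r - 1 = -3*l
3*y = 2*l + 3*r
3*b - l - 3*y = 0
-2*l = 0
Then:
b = -1/6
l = 0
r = -1/6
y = -1/6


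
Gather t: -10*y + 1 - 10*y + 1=2 - 20*y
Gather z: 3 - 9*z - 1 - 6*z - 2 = -15*z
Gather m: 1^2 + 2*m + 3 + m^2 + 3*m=m^2 + 5*m + 4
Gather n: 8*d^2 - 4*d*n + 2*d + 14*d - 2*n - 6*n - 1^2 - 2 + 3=8*d^2 + 16*d + n*(-4*d - 8)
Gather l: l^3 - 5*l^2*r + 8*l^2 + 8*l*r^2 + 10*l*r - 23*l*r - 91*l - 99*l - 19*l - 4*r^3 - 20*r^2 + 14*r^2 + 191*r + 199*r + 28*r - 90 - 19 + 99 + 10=l^3 + l^2*(8 - 5*r) + l*(8*r^2 - 13*r - 209) - 4*r^3 - 6*r^2 + 418*r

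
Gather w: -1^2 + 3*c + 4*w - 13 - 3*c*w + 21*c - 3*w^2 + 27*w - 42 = 24*c - 3*w^2 + w*(31 - 3*c) - 56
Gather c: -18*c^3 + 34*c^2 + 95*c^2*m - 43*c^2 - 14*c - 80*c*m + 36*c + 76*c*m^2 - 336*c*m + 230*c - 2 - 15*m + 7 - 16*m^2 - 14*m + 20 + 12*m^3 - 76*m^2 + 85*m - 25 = -18*c^3 + c^2*(95*m - 9) + c*(76*m^2 - 416*m + 252) + 12*m^3 - 92*m^2 + 56*m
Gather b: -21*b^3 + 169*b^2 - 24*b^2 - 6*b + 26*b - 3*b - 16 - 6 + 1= -21*b^3 + 145*b^2 + 17*b - 21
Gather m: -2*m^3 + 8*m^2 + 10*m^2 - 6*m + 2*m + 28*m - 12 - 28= -2*m^3 + 18*m^2 + 24*m - 40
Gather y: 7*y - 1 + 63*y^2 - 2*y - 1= 63*y^2 + 5*y - 2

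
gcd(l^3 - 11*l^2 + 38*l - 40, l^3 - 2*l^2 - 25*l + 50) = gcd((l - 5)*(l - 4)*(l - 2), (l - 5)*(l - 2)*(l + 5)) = l^2 - 7*l + 10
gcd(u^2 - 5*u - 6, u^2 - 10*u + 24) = u - 6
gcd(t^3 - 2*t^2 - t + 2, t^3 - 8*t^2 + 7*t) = t - 1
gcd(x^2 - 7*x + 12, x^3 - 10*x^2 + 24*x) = x - 4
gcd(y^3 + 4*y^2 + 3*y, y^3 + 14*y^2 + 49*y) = y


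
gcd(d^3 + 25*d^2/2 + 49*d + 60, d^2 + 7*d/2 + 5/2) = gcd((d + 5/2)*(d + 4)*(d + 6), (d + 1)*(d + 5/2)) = d + 5/2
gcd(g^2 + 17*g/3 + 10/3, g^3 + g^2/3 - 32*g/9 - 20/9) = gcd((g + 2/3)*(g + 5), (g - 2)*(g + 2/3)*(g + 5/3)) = g + 2/3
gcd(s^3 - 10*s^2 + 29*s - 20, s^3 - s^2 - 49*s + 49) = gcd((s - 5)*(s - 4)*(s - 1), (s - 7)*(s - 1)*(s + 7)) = s - 1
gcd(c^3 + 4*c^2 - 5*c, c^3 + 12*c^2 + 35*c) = c^2 + 5*c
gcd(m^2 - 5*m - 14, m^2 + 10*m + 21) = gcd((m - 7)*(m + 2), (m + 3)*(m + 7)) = 1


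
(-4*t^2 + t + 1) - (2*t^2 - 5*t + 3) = -6*t^2 + 6*t - 2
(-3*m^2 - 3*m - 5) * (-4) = 12*m^2 + 12*m + 20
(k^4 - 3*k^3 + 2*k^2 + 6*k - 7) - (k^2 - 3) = k^4 - 3*k^3 + k^2 + 6*k - 4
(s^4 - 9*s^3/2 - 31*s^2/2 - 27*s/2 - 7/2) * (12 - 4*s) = -4*s^5 + 30*s^4 + 8*s^3 - 132*s^2 - 148*s - 42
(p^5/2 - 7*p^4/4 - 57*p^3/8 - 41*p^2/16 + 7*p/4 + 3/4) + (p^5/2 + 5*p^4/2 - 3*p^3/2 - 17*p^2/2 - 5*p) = p^5 + 3*p^4/4 - 69*p^3/8 - 177*p^2/16 - 13*p/4 + 3/4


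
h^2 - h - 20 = (h - 5)*(h + 4)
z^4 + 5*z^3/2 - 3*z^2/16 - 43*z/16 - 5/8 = (z - 1)*(z + 1/4)*(z + 5/4)*(z + 2)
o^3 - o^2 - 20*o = o*(o - 5)*(o + 4)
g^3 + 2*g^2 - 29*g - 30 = (g - 5)*(g + 1)*(g + 6)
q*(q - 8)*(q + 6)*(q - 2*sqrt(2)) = q^4 - 2*sqrt(2)*q^3 - 2*q^3 - 48*q^2 + 4*sqrt(2)*q^2 + 96*sqrt(2)*q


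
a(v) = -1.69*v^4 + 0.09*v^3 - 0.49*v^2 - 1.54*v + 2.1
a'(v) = -6.76*v^3 + 0.27*v^2 - 0.98*v - 1.54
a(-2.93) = -124.41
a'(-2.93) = 173.69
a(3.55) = -273.93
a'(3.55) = -304.05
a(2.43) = -62.17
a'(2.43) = -99.33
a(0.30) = 1.58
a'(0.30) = -1.99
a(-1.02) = 1.24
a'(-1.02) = 6.91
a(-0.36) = 2.56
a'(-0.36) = -0.84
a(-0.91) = 1.87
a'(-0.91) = 4.67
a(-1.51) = -5.79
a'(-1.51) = 23.83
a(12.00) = -34975.26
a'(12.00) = -11655.70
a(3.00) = -141.39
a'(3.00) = -184.57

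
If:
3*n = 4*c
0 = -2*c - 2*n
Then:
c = 0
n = 0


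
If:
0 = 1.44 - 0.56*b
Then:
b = 2.57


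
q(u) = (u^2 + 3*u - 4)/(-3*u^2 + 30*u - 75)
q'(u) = (2*u + 3)/(-3*u^2 + 30*u - 75) + (6*u - 30)*(u^2 + 3*u - 4)/(-3*u^2 + 30*u - 75)^2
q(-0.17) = 0.06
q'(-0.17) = -0.01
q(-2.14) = 0.04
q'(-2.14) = 0.02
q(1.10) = -0.01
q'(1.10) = -0.12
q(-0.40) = 0.06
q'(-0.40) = -0.00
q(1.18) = -0.02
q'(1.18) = -0.13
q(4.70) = -119.22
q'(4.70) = -840.74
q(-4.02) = -0.00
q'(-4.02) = 0.02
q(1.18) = -0.02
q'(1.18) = -0.13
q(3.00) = -1.17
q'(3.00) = -1.92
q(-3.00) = 0.02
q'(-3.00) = 0.02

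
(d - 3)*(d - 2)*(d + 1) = d^3 - 4*d^2 + d + 6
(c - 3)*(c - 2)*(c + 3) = c^3 - 2*c^2 - 9*c + 18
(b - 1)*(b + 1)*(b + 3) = b^3 + 3*b^2 - b - 3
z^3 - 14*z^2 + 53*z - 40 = (z - 8)*(z - 5)*(z - 1)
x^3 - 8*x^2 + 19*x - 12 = (x - 4)*(x - 3)*(x - 1)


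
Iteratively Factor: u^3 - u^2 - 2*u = (u - 2)*(u^2 + u) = u*(u - 2)*(u + 1)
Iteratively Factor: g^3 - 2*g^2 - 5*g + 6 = (g - 3)*(g^2 + g - 2) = (g - 3)*(g - 1)*(g + 2)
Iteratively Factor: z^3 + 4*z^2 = (z)*(z^2 + 4*z) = z^2*(z + 4)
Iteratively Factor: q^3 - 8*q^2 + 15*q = (q - 5)*(q^2 - 3*q) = (q - 5)*(q - 3)*(q)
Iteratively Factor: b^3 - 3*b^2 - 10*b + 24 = (b - 4)*(b^2 + b - 6) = (b - 4)*(b + 3)*(b - 2)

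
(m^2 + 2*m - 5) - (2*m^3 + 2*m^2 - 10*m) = -2*m^3 - m^2 + 12*m - 5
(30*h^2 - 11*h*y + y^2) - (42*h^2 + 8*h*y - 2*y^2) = -12*h^2 - 19*h*y + 3*y^2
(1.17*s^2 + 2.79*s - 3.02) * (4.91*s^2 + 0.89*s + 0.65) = 5.7447*s^4 + 14.7402*s^3 - 11.5846*s^2 - 0.8743*s - 1.963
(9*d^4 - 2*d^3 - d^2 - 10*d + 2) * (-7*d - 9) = -63*d^5 - 67*d^4 + 25*d^3 + 79*d^2 + 76*d - 18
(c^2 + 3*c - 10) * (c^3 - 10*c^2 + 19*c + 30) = c^5 - 7*c^4 - 21*c^3 + 187*c^2 - 100*c - 300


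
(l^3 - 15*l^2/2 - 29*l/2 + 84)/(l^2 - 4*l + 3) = (l^2 - 9*l/2 - 28)/(l - 1)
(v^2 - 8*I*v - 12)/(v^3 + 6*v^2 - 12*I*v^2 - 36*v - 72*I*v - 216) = (v - 2*I)/(v^2 + 6*v*(1 - I) - 36*I)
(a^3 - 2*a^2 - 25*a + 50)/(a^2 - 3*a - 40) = (a^2 - 7*a + 10)/(a - 8)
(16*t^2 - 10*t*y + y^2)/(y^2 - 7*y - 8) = (-16*t^2 + 10*t*y - y^2)/(-y^2 + 7*y + 8)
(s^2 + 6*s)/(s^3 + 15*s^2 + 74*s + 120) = s/(s^2 + 9*s + 20)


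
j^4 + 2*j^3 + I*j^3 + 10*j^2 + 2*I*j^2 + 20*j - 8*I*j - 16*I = (j + 2)*(j - 2*I)*(j - I)*(j + 4*I)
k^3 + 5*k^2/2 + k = k*(k + 1/2)*(k + 2)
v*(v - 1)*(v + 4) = v^3 + 3*v^2 - 4*v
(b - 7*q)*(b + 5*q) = b^2 - 2*b*q - 35*q^2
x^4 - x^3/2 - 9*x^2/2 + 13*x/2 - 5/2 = (x - 1)^3*(x + 5/2)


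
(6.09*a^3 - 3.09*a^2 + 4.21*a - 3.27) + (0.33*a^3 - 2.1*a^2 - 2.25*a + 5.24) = 6.42*a^3 - 5.19*a^2 + 1.96*a + 1.97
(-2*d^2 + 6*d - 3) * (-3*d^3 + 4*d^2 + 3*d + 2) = 6*d^5 - 26*d^4 + 27*d^3 + 2*d^2 + 3*d - 6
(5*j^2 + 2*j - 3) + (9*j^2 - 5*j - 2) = 14*j^2 - 3*j - 5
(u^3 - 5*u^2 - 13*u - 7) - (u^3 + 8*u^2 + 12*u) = -13*u^2 - 25*u - 7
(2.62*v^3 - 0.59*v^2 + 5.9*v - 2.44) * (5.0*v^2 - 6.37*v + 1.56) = 13.1*v^5 - 19.6394*v^4 + 37.3455*v^3 - 50.7034*v^2 + 24.7468*v - 3.8064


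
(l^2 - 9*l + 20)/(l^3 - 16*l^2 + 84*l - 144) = (l - 5)/(l^2 - 12*l + 36)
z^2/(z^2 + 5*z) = z/(z + 5)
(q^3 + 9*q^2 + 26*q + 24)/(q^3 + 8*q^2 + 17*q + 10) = (q^2 + 7*q + 12)/(q^2 + 6*q + 5)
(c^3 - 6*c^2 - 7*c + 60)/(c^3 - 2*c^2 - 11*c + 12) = (c - 5)/(c - 1)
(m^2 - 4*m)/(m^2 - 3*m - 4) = m/(m + 1)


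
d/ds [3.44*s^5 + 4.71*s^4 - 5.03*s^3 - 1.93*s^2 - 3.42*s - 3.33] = 17.2*s^4 + 18.84*s^3 - 15.09*s^2 - 3.86*s - 3.42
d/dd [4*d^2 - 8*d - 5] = 8*d - 8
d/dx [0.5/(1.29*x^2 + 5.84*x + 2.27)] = (-1.29*x - 2.92)/(1.29*x^2 + 5.84*x + 2.27)^2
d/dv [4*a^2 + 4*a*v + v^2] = 4*a + 2*v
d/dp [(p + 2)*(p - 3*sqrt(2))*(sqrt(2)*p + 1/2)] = 3*sqrt(2)*p^2 - 11*p + 4*sqrt(2)*p - 11 - 3*sqrt(2)/2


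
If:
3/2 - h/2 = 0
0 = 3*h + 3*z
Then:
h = 3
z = -3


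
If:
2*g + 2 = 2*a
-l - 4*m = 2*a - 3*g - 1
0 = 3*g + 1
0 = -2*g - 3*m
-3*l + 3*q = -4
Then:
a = 2/3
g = -1/3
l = -20/9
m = 2/9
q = -32/9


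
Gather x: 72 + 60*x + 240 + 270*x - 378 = 330*x - 66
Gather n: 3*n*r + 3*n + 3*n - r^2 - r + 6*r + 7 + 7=n*(3*r + 6) - r^2 + 5*r + 14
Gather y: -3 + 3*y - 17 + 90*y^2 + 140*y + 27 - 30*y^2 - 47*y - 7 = 60*y^2 + 96*y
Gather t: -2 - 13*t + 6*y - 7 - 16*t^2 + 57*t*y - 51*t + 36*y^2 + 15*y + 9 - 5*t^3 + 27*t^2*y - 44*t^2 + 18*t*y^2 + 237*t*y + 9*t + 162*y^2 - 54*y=-5*t^3 + t^2*(27*y - 60) + t*(18*y^2 + 294*y - 55) + 198*y^2 - 33*y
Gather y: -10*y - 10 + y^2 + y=y^2 - 9*y - 10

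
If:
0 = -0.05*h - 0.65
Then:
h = -13.00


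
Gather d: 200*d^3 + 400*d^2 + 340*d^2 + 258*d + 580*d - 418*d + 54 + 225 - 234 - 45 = 200*d^3 + 740*d^2 + 420*d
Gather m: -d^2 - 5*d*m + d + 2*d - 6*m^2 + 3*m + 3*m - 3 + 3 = -d^2 + 3*d - 6*m^2 + m*(6 - 5*d)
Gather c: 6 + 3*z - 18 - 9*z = -6*z - 12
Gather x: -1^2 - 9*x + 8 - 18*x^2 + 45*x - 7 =-18*x^2 + 36*x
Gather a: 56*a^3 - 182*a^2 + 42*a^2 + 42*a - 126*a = 56*a^3 - 140*a^2 - 84*a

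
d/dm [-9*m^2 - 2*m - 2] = -18*m - 2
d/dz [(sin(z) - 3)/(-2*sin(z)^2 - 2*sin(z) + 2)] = (sin(z)^2 - 6*sin(z) - 2)*cos(z)/(2*(sin(z) - cos(z)^2)^2)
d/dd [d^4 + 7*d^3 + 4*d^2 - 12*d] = 4*d^3 + 21*d^2 + 8*d - 12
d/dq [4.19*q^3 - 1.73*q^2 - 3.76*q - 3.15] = 12.57*q^2 - 3.46*q - 3.76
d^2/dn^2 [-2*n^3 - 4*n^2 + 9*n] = -12*n - 8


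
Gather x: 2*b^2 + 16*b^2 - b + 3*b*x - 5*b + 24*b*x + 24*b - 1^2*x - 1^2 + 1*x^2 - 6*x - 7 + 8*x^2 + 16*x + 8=18*b^2 + 18*b + 9*x^2 + x*(27*b + 9)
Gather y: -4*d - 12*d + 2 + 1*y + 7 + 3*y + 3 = -16*d + 4*y + 12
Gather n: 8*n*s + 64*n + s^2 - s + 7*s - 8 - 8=n*(8*s + 64) + s^2 + 6*s - 16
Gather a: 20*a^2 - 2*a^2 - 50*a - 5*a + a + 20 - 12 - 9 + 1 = 18*a^2 - 54*a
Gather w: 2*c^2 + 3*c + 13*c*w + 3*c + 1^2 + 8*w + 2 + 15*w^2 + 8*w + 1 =2*c^2 + 6*c + 15*w^2 + w*(13*c + 16) + 4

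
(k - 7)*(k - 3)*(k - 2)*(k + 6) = k^4 - 6*k^3 - 31*k^2 + 204*k - 252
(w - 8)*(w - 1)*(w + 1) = w^3 - 8*w^2 - w + 8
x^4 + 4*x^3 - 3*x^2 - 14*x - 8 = (x - 2)*(x + 1)^2*(x + 4)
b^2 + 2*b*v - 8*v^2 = (b - 2*v)*(b + 4*v)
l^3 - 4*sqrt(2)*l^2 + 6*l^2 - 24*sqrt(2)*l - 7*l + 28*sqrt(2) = (l - 1)*(l + 7)*(l - 4*sqrt(2))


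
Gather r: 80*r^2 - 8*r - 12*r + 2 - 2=80*r^2 - 20*r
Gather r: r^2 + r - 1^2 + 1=r^2 + r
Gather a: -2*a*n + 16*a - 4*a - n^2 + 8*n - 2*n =a*(12 - 2*n) - n^2 + 6*n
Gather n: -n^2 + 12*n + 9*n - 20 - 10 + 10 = -n^2 + 21*n - 20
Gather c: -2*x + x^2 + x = x^2 - x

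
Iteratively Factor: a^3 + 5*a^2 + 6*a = (a + 3)*(a^2 + 2*a) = a*(a + 3)*(a + 2)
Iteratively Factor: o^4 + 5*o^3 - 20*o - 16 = (o - 2)*(o^3 + 7*o^2 + 14*o + 8) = (o - 2)*(o + 4)*(o^2 + 3*o + 2) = (o - 2)*(o + 2)*(o + 4)*(o + 1)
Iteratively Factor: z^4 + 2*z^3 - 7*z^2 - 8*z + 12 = (z + 2)*(z^3 - 7*z + 6) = (z - 2)*(z + 2)*(z^2 + 2*z - 3) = (z - 2)*(z + 2)*(z + 3)*(z - 1)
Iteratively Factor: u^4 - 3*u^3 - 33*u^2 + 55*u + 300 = (u + 3)*(u^3 - 6*u^2 - 15*u + 100) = (u - 5)*(u + 3)*(u^2 - u - 20) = (u - 5)*(u + 3)*(u + 4)*(u - 5)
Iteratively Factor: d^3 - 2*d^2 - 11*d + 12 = (d - 4)*(d^2 + 2*d - 3) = (d - 4)*(d - 1)*(d + 3)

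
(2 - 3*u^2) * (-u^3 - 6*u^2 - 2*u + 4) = 3*u^5 + 18*u^4 + 4*u^3 - 24*u^2 - 4*u + 8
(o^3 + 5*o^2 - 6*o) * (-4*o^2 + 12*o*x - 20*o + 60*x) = -4*o^5 + 12*o^4*x - 40*o^4 + 120*o^3*x - 76*o^3 + 228*o^2*x + 120*o^2 - 360*o*x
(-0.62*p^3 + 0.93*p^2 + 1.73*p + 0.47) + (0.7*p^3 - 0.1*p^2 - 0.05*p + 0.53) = 0.08*p^3 + 0.83*p^2 + 1.68*p + 1.0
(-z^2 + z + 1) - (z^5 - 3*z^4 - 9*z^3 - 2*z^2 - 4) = -z^5 + 3*z^4 + 9*z^3 + z^2 + z + 5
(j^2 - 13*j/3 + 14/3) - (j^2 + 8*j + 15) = -37*j/3 - 31/3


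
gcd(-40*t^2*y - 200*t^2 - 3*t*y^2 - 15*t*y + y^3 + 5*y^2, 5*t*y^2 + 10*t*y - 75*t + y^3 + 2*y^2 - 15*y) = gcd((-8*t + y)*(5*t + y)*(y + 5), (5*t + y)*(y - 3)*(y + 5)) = 5*t*y + 25*t + y^2 + 5*y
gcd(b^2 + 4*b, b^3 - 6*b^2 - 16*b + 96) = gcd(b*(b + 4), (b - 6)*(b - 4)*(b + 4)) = b + 4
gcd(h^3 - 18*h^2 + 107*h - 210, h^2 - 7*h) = h - 7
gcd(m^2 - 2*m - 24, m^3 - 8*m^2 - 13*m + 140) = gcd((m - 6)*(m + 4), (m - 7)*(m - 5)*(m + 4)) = m + 4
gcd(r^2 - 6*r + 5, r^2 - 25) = r - 5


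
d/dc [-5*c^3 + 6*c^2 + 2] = 3*c*(4 - 5*c)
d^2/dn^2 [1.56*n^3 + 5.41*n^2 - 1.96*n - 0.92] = 9.36*n + 10.82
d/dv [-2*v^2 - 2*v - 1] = -4*v - 2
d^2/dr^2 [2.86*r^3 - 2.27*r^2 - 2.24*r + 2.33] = 17.16*r - 4.54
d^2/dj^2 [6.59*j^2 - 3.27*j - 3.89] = 13.1800000000000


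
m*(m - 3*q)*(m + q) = m^3 - 2*m^2*q - 3*m*q^2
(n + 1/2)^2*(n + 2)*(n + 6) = n^4 + 9*n^3 + 81*n^2/4 + 14*n + 3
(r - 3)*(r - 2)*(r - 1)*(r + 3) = r^4 - 3*r^3 - 7*r^2 + 27*r - 18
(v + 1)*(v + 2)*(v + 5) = v^3 + 8*v^2 + 17*v + 10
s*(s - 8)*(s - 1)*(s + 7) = s^4 - 2*s^3 - 55*s^2 + 56*s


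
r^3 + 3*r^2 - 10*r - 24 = (r - 3)*(r + 2)*(r + 4)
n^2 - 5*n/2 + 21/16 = (n - 7/4)*(n - 3/4)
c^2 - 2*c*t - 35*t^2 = (c - 7*t)*(c + 5*t)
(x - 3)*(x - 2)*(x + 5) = x^3 - 19*x + 30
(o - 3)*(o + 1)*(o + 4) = o^3 + 2*o^2 - 11*o - 12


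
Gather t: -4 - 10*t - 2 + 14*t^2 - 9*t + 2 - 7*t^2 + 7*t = 7*t^2 - 12*t - 4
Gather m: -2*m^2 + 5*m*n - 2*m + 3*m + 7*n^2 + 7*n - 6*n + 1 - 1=-2*m^2 + m*(5*n + 1) + 7*n^2 + n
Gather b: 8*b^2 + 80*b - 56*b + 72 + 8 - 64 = 8*b^2 + 24*b + 16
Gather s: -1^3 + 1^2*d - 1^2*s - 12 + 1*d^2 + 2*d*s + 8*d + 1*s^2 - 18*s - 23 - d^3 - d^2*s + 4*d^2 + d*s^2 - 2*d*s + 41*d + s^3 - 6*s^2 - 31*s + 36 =-d^3 + 5*d^2 + 50*d + s^3 + s^2*(d - 5) + s*(-d^2 - 50)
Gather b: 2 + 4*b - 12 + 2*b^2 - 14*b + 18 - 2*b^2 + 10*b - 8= 0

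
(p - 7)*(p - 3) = p^2 - 10*p + 21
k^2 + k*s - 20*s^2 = (k - 4*s)*(k + 5*s)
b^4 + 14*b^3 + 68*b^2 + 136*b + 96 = (b + 2)^2*(b + 4)*(b + 6)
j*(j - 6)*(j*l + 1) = j^3*l - 6*j^2*l + j^2 - 6*j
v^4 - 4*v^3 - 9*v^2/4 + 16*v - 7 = (v - 7/2)*(v - 2)*(v - 1/2)*(v + 2)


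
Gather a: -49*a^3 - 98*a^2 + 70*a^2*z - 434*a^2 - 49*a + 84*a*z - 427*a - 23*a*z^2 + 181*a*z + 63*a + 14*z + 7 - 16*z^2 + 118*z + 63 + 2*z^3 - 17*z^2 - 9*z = -49*a^3 + a^2*(70*z - 532) + a*(-23*z^2 + 265*z - 413) + 2*z^3 - 33*z^2 + 123*z + 70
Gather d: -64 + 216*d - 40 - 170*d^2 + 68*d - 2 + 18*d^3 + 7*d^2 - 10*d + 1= 18*d^3 - 163*d^2 + 274*d - 105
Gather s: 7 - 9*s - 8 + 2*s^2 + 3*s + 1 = 2*s^2 - 6*s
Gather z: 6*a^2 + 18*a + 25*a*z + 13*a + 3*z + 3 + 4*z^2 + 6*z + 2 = 6*a^2 + 31*a + 4*z^2 + z*(25*a + 9) + 5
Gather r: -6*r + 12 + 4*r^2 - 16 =4*r^2 - 6*r - 4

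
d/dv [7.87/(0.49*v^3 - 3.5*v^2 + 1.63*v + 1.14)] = (-11.5689*v^2 + 55.09*v - 12.8281)/(0.49*v^3 - 3.5*v^2 + 1.63*v + 1.14)^2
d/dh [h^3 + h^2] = h*(3*h + 2)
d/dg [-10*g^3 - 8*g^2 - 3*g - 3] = -30*g^2 - 16*g - 3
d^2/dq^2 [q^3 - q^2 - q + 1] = 6*q - 2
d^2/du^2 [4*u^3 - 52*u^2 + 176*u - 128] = 24*u - 104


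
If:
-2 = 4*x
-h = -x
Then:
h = -1/2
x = -1/2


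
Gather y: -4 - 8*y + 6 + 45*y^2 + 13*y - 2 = 45*y^2 + 5*y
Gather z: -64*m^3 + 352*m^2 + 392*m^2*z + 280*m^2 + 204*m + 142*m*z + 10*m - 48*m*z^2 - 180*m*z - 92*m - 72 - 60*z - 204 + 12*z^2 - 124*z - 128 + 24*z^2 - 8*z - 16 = -64*m^3 + 632*m^2 + 122*m + z^2*(36 - 48*m) + z*(392*m^2 - 38*m - 192) - 420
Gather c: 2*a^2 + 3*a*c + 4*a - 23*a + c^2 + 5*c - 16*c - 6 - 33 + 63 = 2*a^2 - 19*a + c^2 + c*(3*a - 11) + 24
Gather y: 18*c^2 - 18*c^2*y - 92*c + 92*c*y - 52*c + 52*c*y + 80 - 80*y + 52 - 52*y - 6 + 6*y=18*c^2 - 144*c + y*(-18*c^2 + 144*c - 126) + 126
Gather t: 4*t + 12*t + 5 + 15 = 16*t + 20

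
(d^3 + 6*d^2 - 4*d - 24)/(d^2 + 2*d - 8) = (d^2 + 8*d + 12)/(d + 4)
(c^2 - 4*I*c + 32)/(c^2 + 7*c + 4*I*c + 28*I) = (c - 8*I)/(c + 7)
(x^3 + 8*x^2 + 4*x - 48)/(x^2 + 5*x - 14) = (x^2 + 10*x + 24)/(x + 7)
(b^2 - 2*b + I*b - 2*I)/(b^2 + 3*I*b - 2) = (b - 2)/(b + 2*I)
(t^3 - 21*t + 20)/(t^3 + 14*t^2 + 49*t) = (t^3 - 21*t + 20)/(t*(t^2 + 14*t + 49))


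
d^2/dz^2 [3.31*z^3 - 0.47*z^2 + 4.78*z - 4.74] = 19.86*z - 0.94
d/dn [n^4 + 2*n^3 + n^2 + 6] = 2*n*(2*n^2 + 3*n + 1)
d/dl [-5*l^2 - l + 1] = -10*l - 1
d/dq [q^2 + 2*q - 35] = 2*q + 2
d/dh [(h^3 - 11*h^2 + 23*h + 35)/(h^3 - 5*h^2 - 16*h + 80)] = 6*(h^2 - 3*h + 16)/(h^4 - 32*h^2 + 256)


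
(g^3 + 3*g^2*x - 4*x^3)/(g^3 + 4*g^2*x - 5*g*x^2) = (g^2 + 4*g*x + 4*x^2)/(g*(g + 5*x))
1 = 1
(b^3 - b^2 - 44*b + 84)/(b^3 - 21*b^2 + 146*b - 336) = (b^2 + 5*b - 14)/(b^2 - 15*b + 56)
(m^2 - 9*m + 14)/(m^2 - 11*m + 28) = (m - 2)/(m - 4)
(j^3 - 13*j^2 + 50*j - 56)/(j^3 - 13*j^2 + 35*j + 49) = (j^2 - 6*j + 8)/(j^2 - 6*j - 7)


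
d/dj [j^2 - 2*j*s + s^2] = 2*j - 2*s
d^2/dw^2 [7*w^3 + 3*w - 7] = 42*w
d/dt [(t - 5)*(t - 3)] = 2*t - 8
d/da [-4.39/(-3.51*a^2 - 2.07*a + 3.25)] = (-30.8178*a - 9.0873)/(3.51*a^2 + 2.07*a - 3.25)^2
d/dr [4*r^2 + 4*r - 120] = 8*r + 4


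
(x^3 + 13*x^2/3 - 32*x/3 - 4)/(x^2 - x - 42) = (3*x^2 - 5*x - 2)/(3*(x - 7))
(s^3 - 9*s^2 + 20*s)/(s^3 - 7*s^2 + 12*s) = (s - 5)/(s - 3)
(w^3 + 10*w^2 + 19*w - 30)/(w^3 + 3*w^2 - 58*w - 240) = (w - 1)/(w - 8)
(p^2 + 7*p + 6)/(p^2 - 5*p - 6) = (p + 6)/(p - 6)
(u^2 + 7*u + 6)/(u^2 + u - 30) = (u + 1)/(u - 5)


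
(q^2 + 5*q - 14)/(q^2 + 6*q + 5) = (q^2 + 5*q - 14)/(q^2 + 6*q + 5)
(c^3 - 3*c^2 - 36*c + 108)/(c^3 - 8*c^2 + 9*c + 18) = (c + 6)/(c + 1)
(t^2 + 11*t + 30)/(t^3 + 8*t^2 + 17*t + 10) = (t + 6)/(t^2 + 3*t + 2)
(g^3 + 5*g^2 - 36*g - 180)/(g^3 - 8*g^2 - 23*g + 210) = (g + 6)/(g - 7)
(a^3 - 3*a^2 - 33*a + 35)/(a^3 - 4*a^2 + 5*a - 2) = (a^2 - 2*a - 35)/(a^2 - 3*a + 2)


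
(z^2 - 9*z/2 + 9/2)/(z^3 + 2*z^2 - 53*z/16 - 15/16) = 8*(2*z^2 - 9*z + 9)/(16*z^3 + 32*z^2 - 53*z - 15)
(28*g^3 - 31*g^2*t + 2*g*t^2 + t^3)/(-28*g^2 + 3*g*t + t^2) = -g + t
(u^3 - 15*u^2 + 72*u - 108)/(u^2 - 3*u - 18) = (u^2 - 9*u + 18)/(u + 3)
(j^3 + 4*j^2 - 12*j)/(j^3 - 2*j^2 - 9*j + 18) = j*(j + 6)/(j^2 - 9)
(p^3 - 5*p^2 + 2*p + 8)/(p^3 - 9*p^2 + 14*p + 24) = (p - 2)/(p - 6)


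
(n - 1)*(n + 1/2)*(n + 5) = n^3 + 9*n^2/2 - 3*n - 5/2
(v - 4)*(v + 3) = v^2 - v - 12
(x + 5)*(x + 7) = x^2 + 12*x + 35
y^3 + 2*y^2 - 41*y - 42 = (y - 6)*(y + 1)*(y + 7)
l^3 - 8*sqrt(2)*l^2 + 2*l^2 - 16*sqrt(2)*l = l*(l + 2)*(l - 8*sqrt(2))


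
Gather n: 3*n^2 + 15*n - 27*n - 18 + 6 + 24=3*n^2 - 12*n + 12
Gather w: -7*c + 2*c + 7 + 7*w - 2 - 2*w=-5*c + 5*w + 5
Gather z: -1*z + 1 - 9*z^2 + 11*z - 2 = -9*z^2 + 10*z - 1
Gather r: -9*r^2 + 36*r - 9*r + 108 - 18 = -9*r^2 + 27*r + 90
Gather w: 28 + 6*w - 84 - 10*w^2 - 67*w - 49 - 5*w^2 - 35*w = -15*w^2 - 96*w - 105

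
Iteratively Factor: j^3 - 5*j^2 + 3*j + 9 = (j + 1)*(j^2 - 6*j + 9) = (j - 3)*(j + 1)*(j - 3)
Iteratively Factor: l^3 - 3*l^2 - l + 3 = (l - 3)*(l^2 - 1) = (l - 3)*(l - 1)*(l + 1)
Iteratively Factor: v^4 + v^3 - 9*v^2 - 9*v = (v + 1)*(v^3 - 9*v) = (v + 1)*(v + 3)*(v^2 - 3*v) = (v - 3)*(v + 1)*(v + 3)*(v)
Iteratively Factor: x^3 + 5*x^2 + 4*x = (x)*(x^2 + 5*x + 4) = x*(x + 4)*(x + 1)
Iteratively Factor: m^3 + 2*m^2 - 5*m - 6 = (m + 3)*(m^2 - m - 2) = (m - 2)*(m + 3)*(m + 1)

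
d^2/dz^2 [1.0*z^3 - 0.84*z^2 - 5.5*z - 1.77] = 6.0*z - 1.68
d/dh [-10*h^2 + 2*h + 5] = 2 - 20*h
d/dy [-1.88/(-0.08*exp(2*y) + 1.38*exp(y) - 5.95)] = (2.5944 - 0.3008*exp(y))*exp(y)/(0.08*exp(2*y) - 1.38*exp(y) + 5.95)^2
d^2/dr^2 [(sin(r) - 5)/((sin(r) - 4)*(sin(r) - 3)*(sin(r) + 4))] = 2*(-2*sin(r)^7 + 27*sin(r)^6 - 116*sin(r)^5 + 307*sin(r)^4 - 1007*sin(r)^3 + 1513*sin(r)^2 + 1200*sin(r) - 1232)/((sin(r) - 4)^3*(sin(r) - 3)^3*(sin(r) + 4)^3)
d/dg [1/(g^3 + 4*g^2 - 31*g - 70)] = (-3*g^2 - 8*g + 31)/(g^3 + 4*g^2 - 31*g - 70)^2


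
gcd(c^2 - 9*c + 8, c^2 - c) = c - 1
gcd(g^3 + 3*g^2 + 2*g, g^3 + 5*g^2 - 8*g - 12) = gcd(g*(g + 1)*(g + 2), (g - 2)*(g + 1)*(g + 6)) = g + 1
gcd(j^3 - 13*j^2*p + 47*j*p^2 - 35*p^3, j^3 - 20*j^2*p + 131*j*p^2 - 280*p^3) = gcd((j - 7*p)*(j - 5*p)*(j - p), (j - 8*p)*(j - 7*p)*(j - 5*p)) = j^2 - 12*j*p + 35*p^2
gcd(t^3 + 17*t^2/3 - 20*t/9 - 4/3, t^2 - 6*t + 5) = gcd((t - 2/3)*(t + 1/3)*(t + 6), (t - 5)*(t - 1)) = 1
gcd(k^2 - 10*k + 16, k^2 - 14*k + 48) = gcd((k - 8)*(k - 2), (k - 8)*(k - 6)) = k - 8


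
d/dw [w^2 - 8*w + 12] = 2*w - 8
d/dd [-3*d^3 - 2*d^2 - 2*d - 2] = -9*d^2 - 4*d - 2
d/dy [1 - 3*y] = -3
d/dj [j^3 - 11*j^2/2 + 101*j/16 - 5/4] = 3*j^2 - 11*j + 101/16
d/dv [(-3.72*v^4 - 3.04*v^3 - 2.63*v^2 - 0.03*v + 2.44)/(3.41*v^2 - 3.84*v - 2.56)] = (-25.3704*v^5 + 32.488*v^4 + 61.44*v^3 + 33.5487*v^2 - 3.1752*v + 9.4464)/(11.6281*v^4 - 26.1888*v^3 - 2.7136*v^2 + 19.6608*v + 6.5536)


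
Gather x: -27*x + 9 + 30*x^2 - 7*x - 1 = 30*x^2 - 34*x + 8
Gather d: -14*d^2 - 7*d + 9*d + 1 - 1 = -14*d^2 + 2*d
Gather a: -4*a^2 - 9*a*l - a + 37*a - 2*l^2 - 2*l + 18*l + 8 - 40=-4*a^2 + a*(36 - 9*l) - 2*l^2 + 16*l - 32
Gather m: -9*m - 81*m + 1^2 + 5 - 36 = -90*m - 30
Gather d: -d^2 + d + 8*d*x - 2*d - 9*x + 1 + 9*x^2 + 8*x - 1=-d^2 + d*(8*x - 1) + 9*x^2 - x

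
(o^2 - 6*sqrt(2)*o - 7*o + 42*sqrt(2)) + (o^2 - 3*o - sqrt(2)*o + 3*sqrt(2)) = 2*o^2 - 10*o - 7*sqrt(2)*o + 45*sqrt(2)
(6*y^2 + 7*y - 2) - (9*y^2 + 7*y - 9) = 7 - 3*y^2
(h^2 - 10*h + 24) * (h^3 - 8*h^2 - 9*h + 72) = h^5 - 18*h^4 + 95*h^3 - 30*h^2 - 936*h + 1728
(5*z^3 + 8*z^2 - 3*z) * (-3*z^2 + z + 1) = -15*z^5 - 19*z^4 + 22*z^3 + 5*z^2 - 3*z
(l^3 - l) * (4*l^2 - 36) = 4*l^5 - 40*l^3 + 36*l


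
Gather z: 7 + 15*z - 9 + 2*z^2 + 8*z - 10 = 2*z^2 + 23*z - 12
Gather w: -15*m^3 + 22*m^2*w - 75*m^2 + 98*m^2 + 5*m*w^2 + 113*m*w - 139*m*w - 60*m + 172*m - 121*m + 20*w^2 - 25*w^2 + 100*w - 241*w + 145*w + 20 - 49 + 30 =-15*m^3 + 23*m^2 - 9*m + w^2*(5*m - 5) + w*(22*m^2 - 26*m + 4) + 1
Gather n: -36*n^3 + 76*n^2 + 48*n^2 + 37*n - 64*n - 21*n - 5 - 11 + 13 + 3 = -36*n^3 + 124*n^2 - 48*n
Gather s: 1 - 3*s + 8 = 9 - 3*s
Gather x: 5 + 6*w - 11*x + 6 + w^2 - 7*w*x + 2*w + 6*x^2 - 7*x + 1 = w^2 + 8*w + 6*x^2 + x*(-7*w - 18) + 12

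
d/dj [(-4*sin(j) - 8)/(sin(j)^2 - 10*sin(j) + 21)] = 4*(sin(j)^2 + 4*sin(j) - 41)*cos(j)/(sin(j)^2 - 10*sin(j) + 21)^2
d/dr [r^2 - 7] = 2*r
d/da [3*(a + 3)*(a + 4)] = 6*a + 21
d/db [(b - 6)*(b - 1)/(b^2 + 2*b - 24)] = 3*(3*b^2 - 20*b + 52)/(b^4 + 4*b^3 - 44*b^2 - 96*b + 576)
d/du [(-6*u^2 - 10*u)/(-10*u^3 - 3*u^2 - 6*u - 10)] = 2*(-30*u^4 - 100*u^3 + 3*u^2 + 60*u + 50)/(100*u^6 + 60*u^5 + 129*u^4 + 236*u^3 + 96*u^2 + 120*u + 100)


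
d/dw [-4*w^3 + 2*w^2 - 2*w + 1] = -12*w^2 + 4*w - 2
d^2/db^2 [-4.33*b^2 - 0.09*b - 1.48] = -8.66000000000000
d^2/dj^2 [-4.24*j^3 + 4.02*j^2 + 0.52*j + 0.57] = 8.04 - 25.44*j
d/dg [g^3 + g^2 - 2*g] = 3*g^2 + 2*g - 2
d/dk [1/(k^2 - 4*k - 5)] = 2*(2 - k)/(-k^2 + 4*k + 5)^2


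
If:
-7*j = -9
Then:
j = 9/7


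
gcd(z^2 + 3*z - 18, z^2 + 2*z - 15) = z - 3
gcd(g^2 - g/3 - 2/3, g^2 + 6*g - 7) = g - 1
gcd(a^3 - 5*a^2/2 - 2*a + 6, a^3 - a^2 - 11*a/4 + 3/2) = a^2 - a/2 - 3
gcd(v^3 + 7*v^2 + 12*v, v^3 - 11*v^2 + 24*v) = v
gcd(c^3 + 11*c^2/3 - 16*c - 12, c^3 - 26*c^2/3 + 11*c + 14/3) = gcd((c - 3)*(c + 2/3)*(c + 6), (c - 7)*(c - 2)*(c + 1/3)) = 1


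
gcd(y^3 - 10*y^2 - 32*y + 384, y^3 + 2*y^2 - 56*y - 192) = y^2 - 2*y - 48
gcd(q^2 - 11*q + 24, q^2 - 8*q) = q - 8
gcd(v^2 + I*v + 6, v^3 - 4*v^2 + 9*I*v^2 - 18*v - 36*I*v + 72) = v + 3*I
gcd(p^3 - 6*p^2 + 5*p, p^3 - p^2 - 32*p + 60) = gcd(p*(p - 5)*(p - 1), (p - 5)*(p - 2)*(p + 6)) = p - 5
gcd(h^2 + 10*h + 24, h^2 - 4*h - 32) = h + 4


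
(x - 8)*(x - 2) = x^2 - 10*x + 16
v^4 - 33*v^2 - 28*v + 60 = (v - 6)*(v - 1)*(v + 2)*(v + 5)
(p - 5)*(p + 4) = p^2 - p - 20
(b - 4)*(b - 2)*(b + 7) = b^3 + b^2 - 34*b + 56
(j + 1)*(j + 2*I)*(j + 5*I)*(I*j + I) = I*j^4 - 7*j^3 + 2*I*j^3 - 14*j^2 - 9*I*j^2 - 7*j - 20*I*j - 10*I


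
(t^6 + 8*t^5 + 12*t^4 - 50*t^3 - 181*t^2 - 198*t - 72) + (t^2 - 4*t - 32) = t^6 + 8*t^5 + 12*t^4 - 50*t^3 - 180*t^2 - 202*t - 104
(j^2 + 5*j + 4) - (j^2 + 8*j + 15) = -3*j - 11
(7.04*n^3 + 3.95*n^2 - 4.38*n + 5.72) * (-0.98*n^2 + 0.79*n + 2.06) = -6.8992*n^5 + 1.6906*n^4 + 21.9153*n^3 - 0.9288*n^2 - 4.504*n + 11.7832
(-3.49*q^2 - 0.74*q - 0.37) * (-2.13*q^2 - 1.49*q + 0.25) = 7.4337*q^4 + 6.7763*q^3 + 1.0182*q^2 + 0.3663*q - 0.0925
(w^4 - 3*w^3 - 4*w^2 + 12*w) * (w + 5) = w^5 + 2*w^4 - 19*w^3 - 8*w^2 + 60*w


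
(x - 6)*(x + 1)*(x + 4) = x^3 - x^2 - 26*x - 24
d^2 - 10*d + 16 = (d - 8)*(d - 2)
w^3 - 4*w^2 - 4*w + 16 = (w - 4)*(w - 2)*(w + 2)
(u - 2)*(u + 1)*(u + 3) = u^3 + 2*u^2 - 5*u - 6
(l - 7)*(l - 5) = l^2 - 12*l + 35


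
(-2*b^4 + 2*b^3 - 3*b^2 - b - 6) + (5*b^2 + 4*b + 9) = -2*b^4 + 2*b^3 + 2*b^2 + 3*b + 3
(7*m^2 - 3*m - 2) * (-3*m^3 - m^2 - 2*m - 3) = -21*m^5 + 2*m^4 - 5*m^3 - 13*m^2 + 13*m + 6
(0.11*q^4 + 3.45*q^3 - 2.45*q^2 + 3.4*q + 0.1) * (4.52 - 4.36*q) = -0.4796*q^5 - 14.5448*q^4 + 26.276*q^3 - 25.898*q^2 + 14.932*q + 0.452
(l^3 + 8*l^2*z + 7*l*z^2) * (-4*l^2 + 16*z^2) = -4*l^5 - 32*l^4*z - 12*l^3*z^2 + 128*l^2*z^3 + 112*l*z^4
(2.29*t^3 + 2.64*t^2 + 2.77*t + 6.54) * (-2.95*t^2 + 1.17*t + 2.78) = -6.7555*t^5 - 5.1087*t^4 + 1.2835*t^3 - 8.7129*t^2 + 15.3524*t + 18.1812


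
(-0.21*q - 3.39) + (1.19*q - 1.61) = 0.98*q - 5.0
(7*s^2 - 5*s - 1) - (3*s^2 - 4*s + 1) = 4*s^2 - s - 2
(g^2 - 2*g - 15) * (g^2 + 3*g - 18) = g^4 + g^3 - 39*g^2 - 9*g + 270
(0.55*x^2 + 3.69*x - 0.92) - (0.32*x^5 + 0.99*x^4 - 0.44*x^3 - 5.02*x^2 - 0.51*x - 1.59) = -0.32*x^5 - 0.99*x^4 + 0.44*x^3 + 5.57*x^2 + 4.2*x + 0.67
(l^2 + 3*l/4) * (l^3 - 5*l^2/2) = l^5 - 7*l^4/4 - 15*l^3/8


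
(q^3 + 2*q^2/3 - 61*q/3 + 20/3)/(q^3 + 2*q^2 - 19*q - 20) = (q - 1/3)/(q + 1)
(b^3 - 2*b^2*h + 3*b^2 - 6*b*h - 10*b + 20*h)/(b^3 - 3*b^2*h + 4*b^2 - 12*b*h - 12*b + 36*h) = (b^2 - 2*b*h + 5*b - 10*h)/(b^2 - 3*b*h + 6*b - 18*h)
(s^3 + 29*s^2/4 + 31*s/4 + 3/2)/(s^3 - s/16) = 4*(s^2 + 7*s + 6)/(s*(4*s - 1))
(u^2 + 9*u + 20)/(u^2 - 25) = (u + 4)/(u - 5)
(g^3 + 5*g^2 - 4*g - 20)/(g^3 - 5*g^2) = (g^3 + 5*g^2 - 4*g - 20)/(g^2*(g - 5))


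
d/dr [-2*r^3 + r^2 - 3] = 2*r*(1 - 3*r)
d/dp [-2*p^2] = -4*p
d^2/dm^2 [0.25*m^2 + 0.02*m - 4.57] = 0.500000000000000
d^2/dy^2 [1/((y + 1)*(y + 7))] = 2*((y + 1)^2 + (y + 1)*(y + 7) + (y + 7)^2)/((y + 1)^3*(y + 7)^3)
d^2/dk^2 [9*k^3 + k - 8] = 54*k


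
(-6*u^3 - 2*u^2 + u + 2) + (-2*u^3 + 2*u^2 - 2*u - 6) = -8*u^3 - u - 4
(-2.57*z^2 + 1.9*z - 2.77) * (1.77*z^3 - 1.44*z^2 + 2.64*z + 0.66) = -4.5489*z^5 + 7.0638*z^4 - 14.4237*z^3 + 7.3086*z^2 - 6.0588*z - 1.8282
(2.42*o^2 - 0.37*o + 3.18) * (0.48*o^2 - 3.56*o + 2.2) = 1.1616*o^4 - 8.7928*o^3 + 8.1676*o^2 - 12.1348*o + 6.996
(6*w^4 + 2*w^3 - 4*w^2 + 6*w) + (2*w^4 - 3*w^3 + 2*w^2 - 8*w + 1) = 8*w^4 - w^3 - 2*w^2 - 2*w + 1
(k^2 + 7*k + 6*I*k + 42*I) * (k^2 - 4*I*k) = k^4 + 7*k^3 + 2*I*k^3 + 24*k^2 + 14*I*k^2 + 168*k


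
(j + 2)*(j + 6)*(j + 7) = j^3 + 15*j^2 + 68*j + 84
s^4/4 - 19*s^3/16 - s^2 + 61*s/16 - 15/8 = (s/4 + 1/2)*(s - 5)*(s - 1)*(s - 3/4)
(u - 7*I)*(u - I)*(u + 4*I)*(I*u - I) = I*u^4 + 4*u^3 - I*u^3 - 4*u^2 + 25*I*u^2 + 28*u - 25*I*u - 28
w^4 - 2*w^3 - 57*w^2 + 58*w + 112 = (w - 8)*(w - 2)*(w + 1)*(w + 7)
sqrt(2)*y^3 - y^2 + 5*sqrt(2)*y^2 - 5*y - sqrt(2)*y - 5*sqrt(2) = (y + 5)*(y - sqrt(2))*(sqrt(2)*y + 1)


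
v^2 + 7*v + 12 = (v + 3)*(v + 4)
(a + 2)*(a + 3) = a^2 + 5*a + 6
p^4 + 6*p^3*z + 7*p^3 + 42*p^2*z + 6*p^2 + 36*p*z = p*(p + 1)*(p + 6)*(p + 6*z)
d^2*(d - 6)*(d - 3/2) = d^4 - 15*d^3/2 + 9*d^2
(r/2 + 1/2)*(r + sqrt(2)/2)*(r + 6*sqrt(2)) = r^3/2 + r^2/2 + 13*sqrt(2)*r^2/4 + 3*r + 13*sqrt(2)*r/4 + 3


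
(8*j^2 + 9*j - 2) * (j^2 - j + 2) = 8*j^4 + j^3 + 5*j^2 + 20*j - 4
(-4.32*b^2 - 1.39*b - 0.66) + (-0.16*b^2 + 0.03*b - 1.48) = -4.48*b^2 - 1.36*b - 2.14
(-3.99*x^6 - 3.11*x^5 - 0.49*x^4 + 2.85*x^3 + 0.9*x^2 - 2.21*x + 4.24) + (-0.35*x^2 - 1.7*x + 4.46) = -3.99*x^6 - 3.11*x^5 - 0.49*x^4 + 2.85*x^3 + 0.55*x^2 - 3.91*x + 8.7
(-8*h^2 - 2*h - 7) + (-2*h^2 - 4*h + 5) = -10*h^2 - 6*h - 2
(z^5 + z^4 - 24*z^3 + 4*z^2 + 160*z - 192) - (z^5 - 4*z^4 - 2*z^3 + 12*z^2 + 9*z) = 5*z^4 - 22*z^3 - 8*z^2 + 151*z - 192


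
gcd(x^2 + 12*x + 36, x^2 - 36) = x + 6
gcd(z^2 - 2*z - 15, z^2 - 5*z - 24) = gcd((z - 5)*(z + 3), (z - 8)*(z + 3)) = z + 3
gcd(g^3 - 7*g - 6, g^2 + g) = g + 1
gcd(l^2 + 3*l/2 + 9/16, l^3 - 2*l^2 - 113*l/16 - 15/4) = l + 3/4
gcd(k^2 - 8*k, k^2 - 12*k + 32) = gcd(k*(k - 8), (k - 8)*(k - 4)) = k - 8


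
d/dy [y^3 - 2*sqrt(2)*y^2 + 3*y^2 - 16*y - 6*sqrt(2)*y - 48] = 3*y^2 - 4*sqrt(2)*y + 6*y - 16 - 6*sqrt(2)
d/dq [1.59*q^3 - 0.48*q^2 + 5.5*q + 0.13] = 4.77*q^2 - 0.96*q + 5.5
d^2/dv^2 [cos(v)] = -cos(v)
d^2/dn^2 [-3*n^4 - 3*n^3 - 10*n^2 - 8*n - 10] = -36*n^2 - 18*n - 20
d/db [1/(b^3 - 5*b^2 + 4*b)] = (-3*b^2 + 10*b - 4)/(b^2*(b^2 - 5*b + 4)^2)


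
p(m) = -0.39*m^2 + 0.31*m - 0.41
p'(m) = 0.31 - 0.78*m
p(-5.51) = -13.96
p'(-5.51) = 4.61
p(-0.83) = -0.94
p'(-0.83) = 0.96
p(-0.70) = -0.82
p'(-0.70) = 0.86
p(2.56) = -2.17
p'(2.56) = -1.69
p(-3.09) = -5.09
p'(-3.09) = 2.72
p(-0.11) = -0.45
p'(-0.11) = 0.40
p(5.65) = -11.11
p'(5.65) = -4.10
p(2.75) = -2.51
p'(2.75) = -1.84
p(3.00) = -2.99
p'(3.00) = -2.03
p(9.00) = -29.21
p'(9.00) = -6.71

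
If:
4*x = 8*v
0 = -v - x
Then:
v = 0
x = 0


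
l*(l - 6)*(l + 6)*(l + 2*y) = l^4 + 2*l^3*y - 36*l^2 - 72*l*y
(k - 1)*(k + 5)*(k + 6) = k^3 + 10*k^2 + 19*k - 30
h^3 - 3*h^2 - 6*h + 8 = (h - 4)*(h - 1)*(h + 2)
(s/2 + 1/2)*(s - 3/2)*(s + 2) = s^3/2 + 3*s^2/4 - 5*s/4 - 3/2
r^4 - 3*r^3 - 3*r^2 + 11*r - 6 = (r - 3)*(r - 1)^2*(r + 2)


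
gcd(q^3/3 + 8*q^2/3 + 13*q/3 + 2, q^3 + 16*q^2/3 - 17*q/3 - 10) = q^2 + 7*q + 6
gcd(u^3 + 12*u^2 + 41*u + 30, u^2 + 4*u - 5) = u + 5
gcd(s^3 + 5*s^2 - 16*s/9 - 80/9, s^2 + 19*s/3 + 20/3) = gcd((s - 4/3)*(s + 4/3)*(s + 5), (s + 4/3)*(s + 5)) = s^2 + 19*s/3 + 20/3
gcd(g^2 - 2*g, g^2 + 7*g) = g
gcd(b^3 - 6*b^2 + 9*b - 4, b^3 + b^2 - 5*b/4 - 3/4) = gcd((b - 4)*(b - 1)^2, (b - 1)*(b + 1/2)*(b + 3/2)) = b - 1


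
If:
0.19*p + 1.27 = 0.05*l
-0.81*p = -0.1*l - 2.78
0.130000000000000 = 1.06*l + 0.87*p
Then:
No Solution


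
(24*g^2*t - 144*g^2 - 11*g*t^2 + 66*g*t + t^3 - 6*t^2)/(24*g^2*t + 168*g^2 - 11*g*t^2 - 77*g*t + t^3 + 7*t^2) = (t - 6)/(t + 7)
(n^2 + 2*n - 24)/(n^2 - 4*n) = (n + 6)/n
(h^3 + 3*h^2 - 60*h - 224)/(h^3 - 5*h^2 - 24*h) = (h^2 + 11*h + 28)/(h*(h + 3))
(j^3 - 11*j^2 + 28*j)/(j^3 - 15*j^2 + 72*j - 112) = j/(j - 4)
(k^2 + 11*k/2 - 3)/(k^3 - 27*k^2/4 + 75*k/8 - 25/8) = 4*(k + 6)/(4*k^2 - 25*k + 25)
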